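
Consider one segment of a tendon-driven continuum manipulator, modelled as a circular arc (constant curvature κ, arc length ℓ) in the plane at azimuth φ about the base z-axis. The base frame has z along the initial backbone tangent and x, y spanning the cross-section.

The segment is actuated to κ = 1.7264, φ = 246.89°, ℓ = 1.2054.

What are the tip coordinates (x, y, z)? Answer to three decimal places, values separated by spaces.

θ = κ·ℓ = 1.7264 × 1.2054 = 2.08100 rad
ρ = (1 − cos θ)/κ = (1 − -0.48836)/1.7264 = 0.86212
z = sin θ / κ = 0.87264/1.7264 = 0.50547
x = ρ cos φ = 0.86212 × cos(246.89°) = -0.33838
y = ρ sin φ = 0.86212 × sin(246.89°) = -0.79293

-0.338 -0.793 0.505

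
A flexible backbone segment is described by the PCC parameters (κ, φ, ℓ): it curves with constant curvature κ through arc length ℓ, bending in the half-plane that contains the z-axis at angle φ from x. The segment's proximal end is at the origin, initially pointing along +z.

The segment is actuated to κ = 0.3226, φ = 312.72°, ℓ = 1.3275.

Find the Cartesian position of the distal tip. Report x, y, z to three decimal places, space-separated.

θ = κ·ℓ = 0.3226 × 1.3275 = 0.42825 rad
ρ = (1 − cos θ)/κ = (1 − 0.90969)/0.3226 = 0.27993
z = sin θ / κ = 0.41528/0.3226 = 1.28729
x = ρ cos φ = 0.27993 × cos(312.72°) = 0.18991
y = ρ sin φ = 0.27993 × sin(312.72°) = -0.20566

0.190 -0.206 1.287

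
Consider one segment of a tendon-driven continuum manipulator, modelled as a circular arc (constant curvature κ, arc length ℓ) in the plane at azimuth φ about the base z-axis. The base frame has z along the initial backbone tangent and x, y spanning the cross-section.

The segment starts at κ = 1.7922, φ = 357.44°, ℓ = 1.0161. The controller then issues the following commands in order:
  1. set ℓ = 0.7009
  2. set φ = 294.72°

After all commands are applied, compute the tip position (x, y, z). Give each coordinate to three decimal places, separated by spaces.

initial: κ=1.7922, φ=357.44°, ℓ=1.0161
cmd 1: set ℓ=0.7009 → (κ,φ,ℓ)=(1.7922,357.44°,0.7009) → tip=(0.3849,-0.0172,0.5306)
cmd 2: set φ=294.72° → (κ,φ,ℓ)=(1.7922,294.72°,0.7009) → tip=(0.1611,-0.3500,0.5306)

0.161 -0.350 0.531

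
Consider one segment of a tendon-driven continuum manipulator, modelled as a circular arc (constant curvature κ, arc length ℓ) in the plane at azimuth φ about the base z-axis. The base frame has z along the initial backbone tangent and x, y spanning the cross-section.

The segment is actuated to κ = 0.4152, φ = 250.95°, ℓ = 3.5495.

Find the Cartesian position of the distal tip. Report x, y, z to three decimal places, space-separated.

θ = κ·ℓ = 0.4152 × 3.5495 = 1.47375 rad
ρ = (1 − cos θ)/κ = (1 − 0.09689)/0.4152 = 2.17512
z = sin θ / κ = 0.99529/0.4152 = 2.39715
x = ρ cos φ = 2.17512 × cos(250.95°) = -0.70994
y = ρ sin φ = 2.17512 × sin(250.95°) = -2.05599

-0.710 -2.056 2.397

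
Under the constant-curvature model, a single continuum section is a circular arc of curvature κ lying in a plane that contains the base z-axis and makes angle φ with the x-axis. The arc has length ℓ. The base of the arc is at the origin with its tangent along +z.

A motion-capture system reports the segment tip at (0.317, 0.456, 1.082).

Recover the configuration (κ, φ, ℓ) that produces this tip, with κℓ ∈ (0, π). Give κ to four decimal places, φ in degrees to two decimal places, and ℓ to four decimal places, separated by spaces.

0.7509 55.19 1.2630

ρ = √(x²+y²) = √(0.317² + 0.456²) = 0.55536
φ = atan2(y, x) mod 360° = atan2(0.456, 0.317) = 55.1939°
|p|² = ρ² + z² = 0.55536² + 1.082² = 1.47915
κ = 2ρ / |p|² = 2×0.55536 / 1.47915 = 0.75092
θ = 2·atan2(ρ, z) = 2·atan2(0.55536, 1.082) = 0.94842 rad
ℓ = θ/κ = 0.94842/0.75092 = 1.26301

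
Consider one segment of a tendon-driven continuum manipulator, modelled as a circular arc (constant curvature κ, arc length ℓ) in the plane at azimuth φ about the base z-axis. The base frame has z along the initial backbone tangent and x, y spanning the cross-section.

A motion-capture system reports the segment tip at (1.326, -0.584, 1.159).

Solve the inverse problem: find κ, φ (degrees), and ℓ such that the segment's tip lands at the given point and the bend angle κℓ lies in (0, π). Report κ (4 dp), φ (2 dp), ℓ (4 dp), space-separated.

ρ = √(x²+y²) = √(1.326² + -0.584²) = 1.44891
φ = atan2(y, x) mod 360° = atan2(-0.584, 1.326) = 336.2302°
|p|² = ρ² + z² = 1.44891² + 1.159² = 3.44261
κ = 2ρ / |p|² = 2×1.44891 / 3.44261 = 0.84175
θ = 2·atan2(ρ, z) = 2·atan2(1.44891, 1.159) = 1.79222 rad
ℓ = θ/κ = 1.79222/0.84175 = 2.12916

0.8417 336.23 2.1292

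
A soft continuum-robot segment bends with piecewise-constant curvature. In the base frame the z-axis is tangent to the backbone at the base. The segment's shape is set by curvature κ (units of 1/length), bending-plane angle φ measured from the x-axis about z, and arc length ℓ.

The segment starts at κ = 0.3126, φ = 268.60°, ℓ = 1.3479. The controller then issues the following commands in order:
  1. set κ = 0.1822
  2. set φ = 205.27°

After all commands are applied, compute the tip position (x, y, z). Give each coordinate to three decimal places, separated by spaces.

initial: κ=0.3126, φ=268.60°, ℓ=1.3479
cmd 1: set κ=0.1822 → (κ,φ,ℓ)=(0.1822,268.60°,1.3479) → tip=(-0.0040,-0.1646,1.3344)
cmd 2: set φ=205.27° → (κ,φ,ℓ)=(0.1822,205.27°,1.3479) → tip=(-0.1489,-0.0703,1.3344)

-0.149 -0.070 1.334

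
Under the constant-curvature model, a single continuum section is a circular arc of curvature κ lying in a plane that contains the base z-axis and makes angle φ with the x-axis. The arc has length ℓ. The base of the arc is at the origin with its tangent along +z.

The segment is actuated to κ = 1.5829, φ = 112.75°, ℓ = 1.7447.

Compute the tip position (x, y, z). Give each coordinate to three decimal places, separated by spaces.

-0.471 1.124 0.234

θ = κ·ℓ = 1.5829 × 1.7447 = 2.76169 rad
ρ = (1 − cos θ)/κ = (1 − -0.92870)/1.5829 = 1.21846
z = sin θ / κ = 0.37083/1.5829 = 0.23428
x = ρ cos φ = 1.21846 × cos(112.75°) = -0.47119
y = ρ sin φ = 1.21846 × sin(112.75°) = 1.12366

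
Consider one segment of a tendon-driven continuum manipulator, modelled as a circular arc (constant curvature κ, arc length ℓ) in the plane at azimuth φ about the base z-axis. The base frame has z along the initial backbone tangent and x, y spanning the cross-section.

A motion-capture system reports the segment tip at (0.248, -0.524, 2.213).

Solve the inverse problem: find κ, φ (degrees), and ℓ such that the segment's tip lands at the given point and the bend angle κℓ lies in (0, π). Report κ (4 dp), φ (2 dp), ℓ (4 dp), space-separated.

ρ = √(x²+y²) = √(0.248² + -0.524²) = 0.57972
φ = atan2(y, x) mod 360° = atan2(-0.524, 0.248) = 295.3274°
|p|² = ρ² + z² = 0.57972² + 2.213² = 5.23345
κ = 2ρ / |p|² = 2×0.57972 / 5.23345 = 0.22155
θ = 2·atan2(ρ, z) = 2·atan2(0.57972, 2.213) = 0.51241 rad
ℓ = θ/κ = 0.51241/0.22155 = 2.31289

0.2215 295.33 2.3129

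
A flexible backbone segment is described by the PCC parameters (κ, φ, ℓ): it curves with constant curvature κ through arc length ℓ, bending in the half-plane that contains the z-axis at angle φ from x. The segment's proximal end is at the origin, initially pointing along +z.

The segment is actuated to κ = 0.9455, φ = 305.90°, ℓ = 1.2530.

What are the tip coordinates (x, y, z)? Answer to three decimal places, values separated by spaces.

0.387 -0.534 0.980

θ = κ·ℓ = 0.9455 × 1.2530 = 1.18471 rad
ρ = (1 − cos θ)/κ = (1 − 0.37656)/0.9455 = 0.65937
z = sin θ / κ = 0.92639/0.9455 = 0.97979
x = ρ cos φ = 0.65937 × cos(305.90°) = 0.38664
y = ρ sin φ = 0.65937 × sin(305.90°) = -0.53412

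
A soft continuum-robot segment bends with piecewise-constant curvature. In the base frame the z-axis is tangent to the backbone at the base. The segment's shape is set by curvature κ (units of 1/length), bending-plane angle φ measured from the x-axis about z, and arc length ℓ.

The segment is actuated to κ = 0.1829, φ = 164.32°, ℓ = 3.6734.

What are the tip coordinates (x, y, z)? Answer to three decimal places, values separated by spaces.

-1.144 0.321 3.403

θ = κ·ℓ = 0.1829 × 3.6734 = 0.67186 rad
ρ = (1 − cos θ)/κ = (1 − 0.78266)/0.1829 = 1.18829
z = sin θ / κ = 0.62245/0.1829 = 3.40321
x = ρ cos φ = 1.18829 × cos(164.32°) = -1.14407
y = ρ sin φ = 1.18829 × sin(164.32°) = 0.32115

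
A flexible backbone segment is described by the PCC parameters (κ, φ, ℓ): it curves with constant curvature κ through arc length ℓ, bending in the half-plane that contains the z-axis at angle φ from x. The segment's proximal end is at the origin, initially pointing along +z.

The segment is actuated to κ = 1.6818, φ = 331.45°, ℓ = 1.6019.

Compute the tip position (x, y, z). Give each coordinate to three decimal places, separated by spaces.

0.993 -0.540 0.257

θ = κ·ℓ = 1.6818 × 1.6019 = 2.69408 rad
ρ = (1 − cos θ)/κ = (1 − -0.90152)/1.6818 = 1.13065
z = sin θ / κ = 0.43273/1.6818 = 0.25730
x = ρ cos φ = 1.13065 × cos(331.45°) = 0.99316
y = ρ sin φ = 1.13065 × sin(331.45°) = -0.54037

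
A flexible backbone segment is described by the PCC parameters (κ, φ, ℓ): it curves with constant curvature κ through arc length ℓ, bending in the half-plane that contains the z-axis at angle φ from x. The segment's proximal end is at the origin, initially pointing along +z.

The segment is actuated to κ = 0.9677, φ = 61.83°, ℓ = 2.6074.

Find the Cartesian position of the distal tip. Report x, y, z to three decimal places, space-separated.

θ = κ·ℓ = 0.9677 × 2.6074 = 2.52318 rad
ρ = (1 − cos θ)/κ = (1 − -0.81480)/0.9677 = 1.87537
z = sin θ / κ = 0.57974/0.9677 = 0.59909
x = ρ cos φ = 1.87537 × cos(61.83°) = 0.88534
y = ρ sin φ = 1.87537 × sin(61.83°) = 1.65324

0.885 1.653 0.599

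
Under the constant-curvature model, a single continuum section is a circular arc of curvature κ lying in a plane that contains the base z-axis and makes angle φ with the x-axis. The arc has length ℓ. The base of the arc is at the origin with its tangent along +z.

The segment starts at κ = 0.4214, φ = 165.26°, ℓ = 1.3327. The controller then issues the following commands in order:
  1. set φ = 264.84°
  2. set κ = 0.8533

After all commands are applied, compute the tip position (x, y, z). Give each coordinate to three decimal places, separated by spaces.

initial: κ=0.4214, φ=165.26°, ℓ=1.3327
cmd 1: set φ=264.84° → (κ,φ,ℓ)=(0.4214,264.84°,1.3327) → tip=(-0.0328,-0.3630,1.2637)
cmd 2: set κ=0.8533 → (κ,φ,ℓ)=(0.8533,264.84°,1.3327) → tip=(-0.0611,-0.6768,1.0635)

-0.061 -0.677 1.063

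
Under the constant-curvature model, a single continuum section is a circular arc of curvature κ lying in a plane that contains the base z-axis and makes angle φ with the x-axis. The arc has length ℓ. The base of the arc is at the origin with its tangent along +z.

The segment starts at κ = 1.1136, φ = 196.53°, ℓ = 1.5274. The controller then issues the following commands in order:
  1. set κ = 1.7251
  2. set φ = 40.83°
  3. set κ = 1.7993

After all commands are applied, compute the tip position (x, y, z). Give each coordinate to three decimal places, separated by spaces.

0.809 0.699 0.213

initial: κ=1.1136, φ=196.53°, ℓ=1.5274
cmd 1: set κ=1.7251 → (κ,φ,ℓ)=(1.7251,196.53°,1.5274) → tip=(-1.0416,-0.3091,0.2813)
cmd 2: set φ=40.83° → (κ,φ,ℓ)=(1.7251,40.83°,1.5274) → tip=(0.8221,0.7104,0.2813)
cmd 3: set κ=1.7993 → (κ,φ,ℓ)=(1.7993,40.83°,1.5274) → tip=(0.8089,0.6990,0.2130)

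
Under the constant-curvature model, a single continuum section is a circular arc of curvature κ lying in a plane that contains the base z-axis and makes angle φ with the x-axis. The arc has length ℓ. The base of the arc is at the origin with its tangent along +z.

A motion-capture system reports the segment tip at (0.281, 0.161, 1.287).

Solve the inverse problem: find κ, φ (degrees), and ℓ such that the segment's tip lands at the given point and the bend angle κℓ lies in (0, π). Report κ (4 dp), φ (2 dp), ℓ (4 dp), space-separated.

0.3678 29.81 1.3407

ρ = √(x²+y²) = √(0.281² + 0.161²) = 0.32385
φ = atan2(y, x) mod 360° = atan2(0.161, 0.281) = 29.8107°
|p|² = ρ² + z² = 0.32385² + 1.287² = 1.76125
κ = 2ρ / |p|² = 2×0.32385 / 1.76125 = 0.36776
θ = 2·atan2(ρ, z) = 2·atan2(0.32385, 1.287) = 0.49303 rad
ℓ = θ/κ = 0.49303/0.36776 = 1.34066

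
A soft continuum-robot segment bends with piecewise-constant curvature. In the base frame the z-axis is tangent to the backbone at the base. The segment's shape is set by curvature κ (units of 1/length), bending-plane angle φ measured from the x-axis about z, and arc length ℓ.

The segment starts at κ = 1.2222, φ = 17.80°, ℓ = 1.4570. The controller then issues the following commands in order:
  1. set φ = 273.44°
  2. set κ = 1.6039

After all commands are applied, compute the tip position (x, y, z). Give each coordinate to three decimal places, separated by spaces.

0.063 -1.054 0.449

initial: κ=1.2222, φ=17.80°, ℓ=1.4570
cmd 1: set φ=273.44° → (κ,φ,ℓ)=(1.2222,273.44°,1.4570) → tip=(0.0593,-0.9869,0.8002)
cmd 2: set κ=1.6039 → (κ,φ,ℓ)=(1.6039,273.44°,1.4570) → tip=(0.0633,-1.0538,0.4493)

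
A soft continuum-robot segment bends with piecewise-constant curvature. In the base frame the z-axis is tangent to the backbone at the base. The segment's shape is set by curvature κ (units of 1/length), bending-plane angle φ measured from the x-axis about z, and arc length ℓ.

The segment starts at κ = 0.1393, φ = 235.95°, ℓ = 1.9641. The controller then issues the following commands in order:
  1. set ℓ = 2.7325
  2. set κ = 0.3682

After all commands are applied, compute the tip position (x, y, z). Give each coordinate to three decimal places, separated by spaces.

initial: κ=0.1393, φ=235.95°, ℓ=1.9641
cmd 1: set ℓ=2.7325 → (κ,φ,ℓ)=(0.1393,235.95°,2.7325) → tip=(-0.2877,-0.4257,2.6670)
cmd 2: set κ=0.3682 → (κ,φ,ℓ)=(0.3682,235.95°,2.7325) → tip=(-0.7069,-1.0460,2.2943)

-0.707 -1.046 2.294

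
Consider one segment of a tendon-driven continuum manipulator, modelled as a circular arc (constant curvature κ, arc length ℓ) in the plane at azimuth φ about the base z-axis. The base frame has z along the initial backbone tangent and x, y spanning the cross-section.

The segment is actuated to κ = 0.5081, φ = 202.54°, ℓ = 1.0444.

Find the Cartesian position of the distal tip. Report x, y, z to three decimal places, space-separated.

θ = κ·ℓ = 0.5081 × 1.0444 = 0.53066 rad
ρ = (1 − cos θ)/κ = (1 − 0.86247)/0.5081 = 0.27067
z = sin θ / κ = 0.50610/0.5081 = 0.99607
x = ρ cos φ = 0.27067 × cos(202.54°) = -0.24999
y = ρ sin φ = 0.27067 × sin(202.54°) = -0.10375

-0.250 -0.104 0.996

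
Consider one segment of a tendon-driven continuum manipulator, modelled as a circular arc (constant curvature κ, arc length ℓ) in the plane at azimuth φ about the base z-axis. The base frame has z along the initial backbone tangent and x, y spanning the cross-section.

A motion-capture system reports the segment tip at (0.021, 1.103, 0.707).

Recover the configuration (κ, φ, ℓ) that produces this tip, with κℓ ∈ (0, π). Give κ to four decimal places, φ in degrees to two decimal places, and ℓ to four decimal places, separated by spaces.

ρ = √(x²+y²) = √(0.021² + 1.103²) = 1.10320
φ = atan2(y, x) mod 360° = atan2(1.103, 0.021) = 88.9093°
|p|² = ρ² + z² = 1.10320² + 0.707² = 1.71690
κ = 2ρ / |p|² = 2×1.10320 / 1.71690 = 1.28511
θ = 2·atan2(ρ, z) = 2·atan2(1.10320, 0.707) = 2.00174 rad
ℓ = θ/κ = 2.00174/1.28511 = 1.55765

1.2851 88.91 1.5576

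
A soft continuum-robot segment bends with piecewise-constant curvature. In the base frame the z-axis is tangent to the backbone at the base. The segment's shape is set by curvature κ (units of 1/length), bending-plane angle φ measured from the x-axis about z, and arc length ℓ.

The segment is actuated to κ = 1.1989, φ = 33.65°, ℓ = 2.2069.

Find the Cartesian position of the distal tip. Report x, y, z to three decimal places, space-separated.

θ = κ·ℓ = 1.1989 × 2.2069 = 2.64585 rad
ρ = (1 − cos θ)/κ = (1 − -0.87962)/1.1989 = 1.56778
z = sin θ / κ = 0.47568/1.1989 = 0.39677
x = ρ cos φ = 1.56778 × cos(33.65°) = 1.30508
y = ρ sin φ = 1.56778 × sin(33.65°) = 0.86874

1.305 0.869 0.397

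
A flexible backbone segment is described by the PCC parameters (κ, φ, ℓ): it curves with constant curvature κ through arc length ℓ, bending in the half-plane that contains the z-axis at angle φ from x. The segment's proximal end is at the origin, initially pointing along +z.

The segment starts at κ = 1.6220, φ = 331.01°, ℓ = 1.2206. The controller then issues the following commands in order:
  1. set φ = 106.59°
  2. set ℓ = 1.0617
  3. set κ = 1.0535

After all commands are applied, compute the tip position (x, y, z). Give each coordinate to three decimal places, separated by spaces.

-0.153 0.512 0.854

initial: κ=1.6220, φ=331.01°, ℓ=1.2206
cmd 1: set φ=106.59° → (κ,φ,ℓ)=(1.6220,106.59°,1.2206) → tip=(-0.2460,0.8258,0.5657)
cmd 2: set ℓ=1.0617 → (κ,φ,ℓ)=(1.6220,106.59°,1.0617) → tip=(-0.2026,0.6799,0.6095)
cmd 3: set κ=1.0535 → (κ,φ,ℓ)=(1.0535,106.59°,1.0617) → tip=(-0.1526,0.5121,0.8538)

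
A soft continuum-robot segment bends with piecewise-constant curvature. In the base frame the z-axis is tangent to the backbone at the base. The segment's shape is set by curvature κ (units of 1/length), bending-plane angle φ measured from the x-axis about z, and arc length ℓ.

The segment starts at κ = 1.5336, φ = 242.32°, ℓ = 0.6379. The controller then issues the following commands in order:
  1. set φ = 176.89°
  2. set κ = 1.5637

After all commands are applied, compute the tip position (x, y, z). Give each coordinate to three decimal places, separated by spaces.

initial: κ=1.5336, φ=242.32°, ℓ=0.6379
cmd 1: set φ=176.89° → (κ,φ,ℓ)=(1.5336,176.89°,0.6379) → tip=(-0.2875,0.0156,0.5409)
cmd 2: set κ=1.5637 → (κ,φ,ℓ)=(1.5637,176.89°,0.6379) → tip=(-0.2922,0.0159,0.5373)

-0.292 0.016 0.537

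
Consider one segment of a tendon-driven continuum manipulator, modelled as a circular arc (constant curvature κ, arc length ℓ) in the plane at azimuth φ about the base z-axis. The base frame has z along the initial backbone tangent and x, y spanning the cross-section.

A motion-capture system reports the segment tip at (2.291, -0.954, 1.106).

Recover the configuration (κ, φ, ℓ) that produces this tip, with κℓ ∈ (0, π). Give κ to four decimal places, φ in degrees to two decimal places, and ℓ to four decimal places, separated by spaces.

ρ = √(x²+y²) = √(2.291² + -0.954²) = 2.48169
φ = atan2(y, x) mod 360° = atan2(-0.954, 2.291) = 337.3926°
|p|² = ρ² + z² = 2.48169² + 1.106² = 7.38203
κ = 2ρ / |p|² = 2×2.48169 / 7.38203 = 0.67236
θ = 2·atan2(ρ, z) = 2·atan2(2.48169, 1.106) = 2.30311 rad
ℓ = θ/κ = 2.30311/0.67236 = 3.42541

0.6724 337.39 3.4254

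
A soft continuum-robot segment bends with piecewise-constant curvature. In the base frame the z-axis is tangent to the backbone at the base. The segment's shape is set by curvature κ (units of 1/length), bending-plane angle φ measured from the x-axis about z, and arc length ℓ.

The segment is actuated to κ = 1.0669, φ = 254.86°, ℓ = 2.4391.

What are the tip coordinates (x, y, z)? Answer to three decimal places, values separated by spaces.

θ = κ·ℓ = 1.0669 × 2.4391 = 2.60228 rad
ρ = (1 − cos θ)/κ = (1 − -0.85806)/1.0669 = 1.74155
z = sin θ / κ = 0.51355/1.0669 = 0.48135
x = ρ cos φ = 1.74155 × cos(254.86°) = -0.45486
y = ρ sin φ = 1.74155 × sin(254.86°) = -1.68110

-0.455 -1.681 0.481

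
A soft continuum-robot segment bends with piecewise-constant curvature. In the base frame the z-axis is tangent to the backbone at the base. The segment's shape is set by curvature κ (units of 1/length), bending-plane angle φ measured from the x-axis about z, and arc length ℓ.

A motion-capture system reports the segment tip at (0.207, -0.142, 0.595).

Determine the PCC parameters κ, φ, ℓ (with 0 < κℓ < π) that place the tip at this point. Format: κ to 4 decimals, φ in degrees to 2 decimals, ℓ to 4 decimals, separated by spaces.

ρ = √(x²+y²) = √(0.207² + -0.142²) = 0.25102
φ = atan2(y, x) mod 360° = atan2(-0.142, 0.207) = 325.5503°
|p|² = ρ² + z² = 0.25102² + 0.595² = 0.41704
κ = 2ρ / |p|² = 2×0.25102 / 0.41704 = 1.20384
θ = 2·atan2(ρ, z) = 2·atan2(0.25102, 0.595) = 0.79847 rad
ℓ = θ/κ = 0.79847/1.20384 = 0.66326

1.2038 325.55 0.6633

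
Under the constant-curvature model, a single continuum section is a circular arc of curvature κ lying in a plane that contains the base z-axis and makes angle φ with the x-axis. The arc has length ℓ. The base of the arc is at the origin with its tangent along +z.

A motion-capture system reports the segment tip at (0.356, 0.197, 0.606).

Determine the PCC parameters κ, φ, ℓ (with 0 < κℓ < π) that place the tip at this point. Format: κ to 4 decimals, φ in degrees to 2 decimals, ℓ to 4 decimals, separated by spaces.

ρ = √(x²+y²) = √(0.356² + 0.197²) = 0.40687
φ = atan2(y, x) mod 360° = atan2(0.197, 0.356) = 28.9589°
|p|² = ρ² + z² = 0.40687² + 0.606² = 0.53278
κ = 2ρ / |p|² = 2×0.40687 / 0.53278 = 1.52735
θ = 2·atan2(ρ, z) = 2·atan2(0.40687, 0.606) = 1.18255 rad
ℓ = θ/κ = 1.18255/1.52735 = 0.77425

1.5274 28.96 0.7743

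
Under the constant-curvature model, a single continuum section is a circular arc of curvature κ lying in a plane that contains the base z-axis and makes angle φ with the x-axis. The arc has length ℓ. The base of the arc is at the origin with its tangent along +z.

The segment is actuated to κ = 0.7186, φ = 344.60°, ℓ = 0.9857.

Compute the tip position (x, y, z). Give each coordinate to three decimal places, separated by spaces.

θ = κ·ℓ = 0.7186 × 0.9857 = 0.70832 rad
ρ = (1 − cos θ)/κ = (1 − 0.75945)/0.7186 = 0.33474
z = sin θ / κ = 0.65056/0.7186 = 0.90532
x = ρ cos φ = 0.33474 × cos(344.60°) = 0.32272
y = ρ sin φ = 0.33474 × sin(344.60°) = -0.08889

0.323 -0.089 0.905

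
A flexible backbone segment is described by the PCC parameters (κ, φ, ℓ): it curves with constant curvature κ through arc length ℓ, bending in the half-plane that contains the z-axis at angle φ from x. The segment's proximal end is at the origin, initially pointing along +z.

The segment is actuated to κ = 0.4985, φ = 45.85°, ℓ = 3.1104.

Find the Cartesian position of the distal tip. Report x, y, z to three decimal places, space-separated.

1.369 1.410 2.006

θ = κ·ℓ = 0.4985 × 3.1104 = 1.55053 rad
ρ = (1 − cos θ)/κ = (1 − 0.02026)/0.4985 = 1.96538
z = sin θ / κ = 0.99979/0.4985 = 2.00561
x = ρ cos φ = 1.96538 × cos(45.85°) = 1.36896
y = ρ sin φ = 1.96538 × sin(45.85°) = 1.41019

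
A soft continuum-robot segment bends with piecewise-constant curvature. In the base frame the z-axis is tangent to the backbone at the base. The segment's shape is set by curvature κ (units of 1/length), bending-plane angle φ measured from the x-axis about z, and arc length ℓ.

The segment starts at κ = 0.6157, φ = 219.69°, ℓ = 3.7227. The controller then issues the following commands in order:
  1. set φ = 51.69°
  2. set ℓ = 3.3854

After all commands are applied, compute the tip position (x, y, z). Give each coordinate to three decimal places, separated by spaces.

initial: κ=0.6157, φ=219.69°, ℓ=3.7227
cmd 1: set φ=51.69° → (κ,φ,ℓ)=(0.6157,51.69°,3.7227) → tip=(1.6717,2.1160,1.2197)
cmd 2: set ℓ=3.3854 → (κ,φ,ℓ)=(0.6157,51.69°,3.3854) → tip=(1.5015,1.9006,1.4146)

1.502 1.901 1.415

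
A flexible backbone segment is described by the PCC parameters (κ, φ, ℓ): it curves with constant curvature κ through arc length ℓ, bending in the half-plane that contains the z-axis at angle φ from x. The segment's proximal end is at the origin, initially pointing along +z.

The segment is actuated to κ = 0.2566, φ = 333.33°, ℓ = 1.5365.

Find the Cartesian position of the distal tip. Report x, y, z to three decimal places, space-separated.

θ = κ·ℓ = 0.2566 × 1.5365 = 0.39427 rad
ρ = (1 − cos θ)/κ = (1 − 0.92328)/0.2566 = 0.29899
z = sin θ / κ = 0.38413/0.2566 = 1.49700
x = ρ cos φ = 0.29899 × cos(333.33°) = 0.26718
y = ρ sin φ = 0.29899 × sin(333.33°) = -0.13420

0.267 -0.134 1.497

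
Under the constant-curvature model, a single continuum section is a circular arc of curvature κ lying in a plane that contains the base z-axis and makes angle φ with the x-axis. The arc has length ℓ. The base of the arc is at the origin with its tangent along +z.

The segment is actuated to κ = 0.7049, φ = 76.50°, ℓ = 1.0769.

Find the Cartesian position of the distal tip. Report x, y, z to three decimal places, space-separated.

θ = κ·ℓ = 0.7049 × 1.0769 = 0.75911 rad
ρ = (1 − cos θ)/κ = (1 − 0.72545)/0.7049 = 0.38949
z = sin θ / κ = 0.68827/0.7049 = 0.97641
x = ρ cos φ = 0.38949 × cos(76.50°) = 0.09092
y = ρ sin φ = 0.38949 × sin(76.50°) = 0.37872

0.091 0.379 0.976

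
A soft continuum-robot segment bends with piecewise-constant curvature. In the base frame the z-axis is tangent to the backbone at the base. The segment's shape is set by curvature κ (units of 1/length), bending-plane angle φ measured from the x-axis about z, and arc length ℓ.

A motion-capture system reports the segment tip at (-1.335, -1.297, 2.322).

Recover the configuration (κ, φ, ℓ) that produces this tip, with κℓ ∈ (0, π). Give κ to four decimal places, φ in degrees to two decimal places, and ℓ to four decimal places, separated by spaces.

0.4203 224.17 3.2151

ρ = √(x²+y²) = √(-1.335² + -1.297²) = 1.86130
φ = atan2(y, x) mod 360° = atan2(-1.297, -1.335) = 224.1728°
|p|² = ρ² + z² = 1.86130² + 2.322² = 8.85612
κ = 2ρ / |p|² = 2×1.86130 / 8.85612 = 0.42034
θ = 2·atan2(ρ, z) = 2·atan2(1.86130, 2.322) = 1.35142 rad
ℓ = θ/κ = 1.35142/0.42034 = 3.21506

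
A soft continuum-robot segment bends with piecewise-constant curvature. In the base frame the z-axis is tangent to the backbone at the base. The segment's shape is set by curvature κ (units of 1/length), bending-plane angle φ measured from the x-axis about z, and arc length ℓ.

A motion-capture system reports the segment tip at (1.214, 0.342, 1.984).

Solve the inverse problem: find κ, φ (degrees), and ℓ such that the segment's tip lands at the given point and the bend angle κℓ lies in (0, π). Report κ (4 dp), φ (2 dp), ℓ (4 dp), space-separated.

0.4564 15.73 2.4815

ρ = √(x²+y²) = √(1.214² + 0.342²) = 1.26125
φ = atan2(y, x) mod 360° = atan2(0.342, 1.214) = 15.7332°
|p|² = ρ² + z² = 1.26125² + 1.984² = 5.52702
κ = 2ρ / |p|² = 2×1.26125 / 5.52702 = 0.45640
θ = 2·atan2(ρ, z) = 2·atan2(1.26125, 1.984) = 1.13253 rad
ℓ = θ/κ = 1.13253/0.45640 = 2.48147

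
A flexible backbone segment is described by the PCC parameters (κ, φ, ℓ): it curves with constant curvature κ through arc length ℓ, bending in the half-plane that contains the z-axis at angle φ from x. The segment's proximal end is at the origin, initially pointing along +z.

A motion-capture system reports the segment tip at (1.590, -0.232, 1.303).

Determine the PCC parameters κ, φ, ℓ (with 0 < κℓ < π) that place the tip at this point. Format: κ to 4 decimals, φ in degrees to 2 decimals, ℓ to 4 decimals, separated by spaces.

ρ = √(x²+y²) = √(1.590² + -0.232²) = 1.60684
φ = atan2(y, x) mod 360° = atan2(-0.232, 1.590) = 351.6984°
|p|² = ρ² + z² = 1.60684² + 1.303² = 4.27973
κ = 2ρ / |p|² = 2×1.60684 / 4.27973 = 0.75091
θ = 2·atan2(ρ, z) = 2·atan2(1.60684, 1.303) = 1.77888 rad
ℓ = θ/κ = 1.77888/0.75091 = 2.36898

0.7509 351.70 2.3690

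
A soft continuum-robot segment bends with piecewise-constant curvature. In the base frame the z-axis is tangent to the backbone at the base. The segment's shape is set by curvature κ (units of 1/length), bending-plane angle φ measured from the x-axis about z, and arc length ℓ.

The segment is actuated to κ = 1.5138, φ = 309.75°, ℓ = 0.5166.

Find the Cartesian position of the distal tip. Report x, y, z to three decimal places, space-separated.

θ = κ·ℓ = 1.5138 × 0.5166 = 0.78203 rad
ρ = (1 − cos θ)/κ = (1 − 0.70949)/1.5138 = 0.19191
z = sin θ / κ = 0.70472/1.5138 = 0.46553
x = ρ cos φ = 0.19191 × cos(309.75°) = 0.12272
y = ρ sin φ = 0.19191 × sin(309.75°) = -0.14755

0.123 -0.148 0.466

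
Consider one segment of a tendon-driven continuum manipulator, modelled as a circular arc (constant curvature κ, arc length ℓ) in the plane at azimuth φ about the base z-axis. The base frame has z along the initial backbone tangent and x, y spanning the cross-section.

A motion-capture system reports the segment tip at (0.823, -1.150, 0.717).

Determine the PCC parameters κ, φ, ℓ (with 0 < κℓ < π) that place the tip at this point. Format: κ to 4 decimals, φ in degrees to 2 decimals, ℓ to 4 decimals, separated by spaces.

ρ = √(x²+y²) = √(0.823² + -1.150²) = 1.41415
φ = atan2(y, x) mod 360° = atan2(-1.150, 0.823) = 305.5895°
|p|² = ρ² + z² = 1.41415² + 0.717² = 2.51392
κ = 2ρ / |p|² = 2×1.41415 / 2.51392 = 1.12506
θ = 2·atan2(ρ, z) = 2·atan2(1.41415, 0.717) = 2.20310 rad
ℓ = θ/κ = 2.20310/1.12506 = 1.95821

1.1251 305.59 1.9582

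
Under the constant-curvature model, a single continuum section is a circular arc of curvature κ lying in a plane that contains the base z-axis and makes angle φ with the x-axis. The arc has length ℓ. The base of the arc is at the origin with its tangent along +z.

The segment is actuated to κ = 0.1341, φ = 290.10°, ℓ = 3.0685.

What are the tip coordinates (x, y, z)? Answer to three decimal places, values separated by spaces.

θ = κ·ℓ = 0.1341 × 3.0685 = 0.41149 rad
ρ = (1 − cos θ)/κ = (1 − 0.91653)/0.1341 = 0.62246
z = sin θ / κ = 0.39997/0.1341 = 2.98264
x = ρ cos φ = 0.62246 × cos(290.10°) = 0.21392
y = ρ sin φ = 0.62246 × sin(290.10°) = -0.58455

0.214 -0.585 2.983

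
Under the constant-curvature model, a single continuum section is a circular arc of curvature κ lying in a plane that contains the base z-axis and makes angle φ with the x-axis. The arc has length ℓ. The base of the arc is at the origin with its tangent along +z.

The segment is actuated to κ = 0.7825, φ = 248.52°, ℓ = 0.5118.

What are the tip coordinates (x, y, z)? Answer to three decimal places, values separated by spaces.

θ = κ·ℓ = 0.7825 × 0.5118 = 0.40048 rad
ρ = (1 − cos θ)/κ = (1 − 0.92087)/0.7825 = 0.10112
z = sin θ / κ = 0.38986/0.7825 = 0.49823
x = ρ cos φ = 0.10112 × cos(248.52°) = -0.03703
y = ρ sin φ = 0.10112 × sin(248.52°) = -0.09410

-0.037 -0.094 0.498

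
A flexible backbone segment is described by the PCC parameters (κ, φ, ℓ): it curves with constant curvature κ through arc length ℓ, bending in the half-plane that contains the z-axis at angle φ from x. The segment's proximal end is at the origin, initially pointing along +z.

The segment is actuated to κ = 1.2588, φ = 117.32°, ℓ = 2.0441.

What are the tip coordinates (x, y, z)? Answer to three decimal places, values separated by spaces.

-0.672 1.301 0.428

θ = κ·ℓ = 1.2588 × 2.0441 = 2.57311 rad
ρ = (1 − cos θ)/κ = (1 − -0.84272)/1.2588 = 1.46387
z = sin θ / κ = 0.53835/1.2588 = 0.42767
x = ρ cos φ = 1.46387 × cos(117.32°) = -0.67186
y = ρ sin φ = 1.46387 × sin(117.32°) = 1.30059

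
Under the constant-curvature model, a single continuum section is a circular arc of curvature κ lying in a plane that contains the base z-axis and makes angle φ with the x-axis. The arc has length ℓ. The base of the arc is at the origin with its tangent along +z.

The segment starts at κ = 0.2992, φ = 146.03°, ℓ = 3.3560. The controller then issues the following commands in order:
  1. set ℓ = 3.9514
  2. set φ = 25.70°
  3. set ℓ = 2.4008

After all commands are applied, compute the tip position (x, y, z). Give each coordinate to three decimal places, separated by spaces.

initial: κ=0.2992, φ=146.03°, ℓ=3.3560
cmd 1: set ℓ=3.9514 → (κ,φ,ℓ)=(0.2992,146.03°,3.9514) → tip=(-1.7218,1.1600,3.0931)
cmd 2: set φ=25.70° → (κ,φ,ℓ)=(0.2992,25.70°,3.9514) → tip=(1.8707,0.9003,3.0931)
cmd 3: set ℓ=2.4008 → (κ,φ,ℓ)=(0.2992,25.70°,2.4008) → tip=(0.7441,0.3581,2.1996)

0.744 0.358 2.200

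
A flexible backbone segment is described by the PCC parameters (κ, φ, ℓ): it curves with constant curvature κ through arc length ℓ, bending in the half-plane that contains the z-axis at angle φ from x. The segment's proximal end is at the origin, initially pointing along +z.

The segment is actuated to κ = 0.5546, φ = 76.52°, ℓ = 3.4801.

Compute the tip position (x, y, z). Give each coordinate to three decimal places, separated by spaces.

0.568 2.370 1.688

θ = κ·ℓ = 0.5546 × 3.4801 = 1.93006 rad
ρ = (1 − cos θ)/κ = (1 − -0.35159)/0.5546 = 2.43705
z = sin θ / κ = 0.93615/0.5546 = 1.68798
x = ρ cos φ = 2.43705 × cos(76.52°) = 0.56809
y = ρ sin φ = 2.43705 × sin(76.52°) = 2.36991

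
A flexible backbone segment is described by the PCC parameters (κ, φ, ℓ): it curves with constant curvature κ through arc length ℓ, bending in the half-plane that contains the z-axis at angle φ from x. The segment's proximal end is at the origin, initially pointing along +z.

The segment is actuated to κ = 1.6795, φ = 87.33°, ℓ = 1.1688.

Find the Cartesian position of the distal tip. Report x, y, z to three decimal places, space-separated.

θ = κ·ℓ = 1.6795 × 1.1688 = 1.96300 rad
ρ = (1 − cos θ)/κ = (1 − -0.38223)/1.6795 = 0.82300
z = sin θ / κ = 0.92407/1.6795 = 0.55020
x = ρ cos φ = 0.82300 × cos(87.33°) = 0.03834
y = ρ sin φ = 0.82300 × sin(87.33°) = 0.82210

0.038 0.822 0.550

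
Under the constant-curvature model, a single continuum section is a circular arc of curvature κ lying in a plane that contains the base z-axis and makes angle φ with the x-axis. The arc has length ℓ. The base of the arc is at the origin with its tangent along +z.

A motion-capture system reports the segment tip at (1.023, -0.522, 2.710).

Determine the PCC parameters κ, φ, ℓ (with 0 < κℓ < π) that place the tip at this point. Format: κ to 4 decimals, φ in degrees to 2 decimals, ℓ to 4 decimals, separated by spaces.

0.2651 332.97 3.0236

ρ = √(x²+y²) = √(1.023² + -0.522²) = 1.14848
φ = atan2(y, x) mod 360° = atan2(-0.522, 1.023) = 332.9664°
|p|² = ρ² + z² = 1.14848² + 2.710² = 8.66311
κ = 2ρ / |p|² = 2×1.14848 / 8.66311 = 0.26514
θ = 2·atan2(ρ, z) = 2·atan2(1.14848, 2.710) = 0.80170 rad
ℓ = θ/κ = 0.80170/0.26514 = 3.02364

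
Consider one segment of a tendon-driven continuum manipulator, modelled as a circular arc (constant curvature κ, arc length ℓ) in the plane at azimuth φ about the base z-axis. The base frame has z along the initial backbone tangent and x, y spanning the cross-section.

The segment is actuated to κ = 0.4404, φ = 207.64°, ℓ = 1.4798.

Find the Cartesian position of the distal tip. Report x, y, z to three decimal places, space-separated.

-0.412 -0.216 1.377

θ = κ·ℓ = 0.4404 × 1.4798 = 0.65170 rad
ρ = (1 − cos θ)/κ = (1 − 0.79505)/0.4404 = 0.46537
z = sin θ / κ = 0.60654/0.4404 = 1.37725
x = ρ cos φ = 0.46537 × cos(207.64°) = -0.41226
y = ρ sin φ = 0.46537 × sin(207.64°) = -0.21589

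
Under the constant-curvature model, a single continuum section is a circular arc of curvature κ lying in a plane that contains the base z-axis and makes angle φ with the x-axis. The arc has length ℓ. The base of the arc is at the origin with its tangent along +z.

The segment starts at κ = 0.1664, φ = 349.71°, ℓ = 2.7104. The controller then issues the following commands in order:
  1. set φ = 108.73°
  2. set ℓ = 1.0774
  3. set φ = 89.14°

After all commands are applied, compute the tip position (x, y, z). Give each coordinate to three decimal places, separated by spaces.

0.001 0.096 1.072

initial: κ=0.1664, φ=349.71°, ℓ=2.7104
cmd 1: set φ=108.73° → (κ,φ,ℓ)=(0.1664,108.73°,2.7104) → tip=(-0.1930,0.5691,2.6194)
cmd 2: set ℓ=1.0774 → (κ,φ,ℓ)=(0.1664,108.73°,1.0774) → tip=(-0.0309,0.0912,1.0716)
cmd 3: set φ=89.14° → (κ,φ,ℓ)=(0.1664,89.14°,1.0774) → tip=(0.0014,0.0963,1.0716)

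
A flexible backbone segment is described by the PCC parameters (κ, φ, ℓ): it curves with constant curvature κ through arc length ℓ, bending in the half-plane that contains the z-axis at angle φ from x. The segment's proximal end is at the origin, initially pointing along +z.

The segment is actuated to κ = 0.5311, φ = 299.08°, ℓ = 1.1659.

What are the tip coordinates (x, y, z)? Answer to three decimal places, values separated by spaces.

θ = κ·ℓ = 0.5311 × 1.1659 = 0.61921 rad
ρ = (1 − cos θ)/κ = (1 − 0.81434)/0.5311 = 0.34958
z = sin θ / κ = 0.58039/0.5311 = 1.09281
x = ρ cos φ = 0.34958 × cos(299.08°) = 0.16991
y = ρ sin φ = 0.34958 × sin(299.08°) = -0.30551

0.170 -0.306 1.093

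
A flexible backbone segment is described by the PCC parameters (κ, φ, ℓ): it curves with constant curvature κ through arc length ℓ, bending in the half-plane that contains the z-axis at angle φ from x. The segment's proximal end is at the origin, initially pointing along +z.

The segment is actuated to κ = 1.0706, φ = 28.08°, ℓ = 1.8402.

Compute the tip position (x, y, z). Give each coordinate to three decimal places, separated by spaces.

1.145 0.611 0.861

θ = κ·ℓ = 1.0706 × 1.8402 = 1.97012 rad
ρ = (1 − cos θ)/κ = (1 − -0.38879)/1.0706 = 1.29721
z = sin θ / κ = 0.92132/1.0706 = 0.86057
x = ρ cos φ = 1.29721 × cos(28.08°) = 1.14452
y = ρ sin φ = 1.29721 × sin(28.08°) = 0.61060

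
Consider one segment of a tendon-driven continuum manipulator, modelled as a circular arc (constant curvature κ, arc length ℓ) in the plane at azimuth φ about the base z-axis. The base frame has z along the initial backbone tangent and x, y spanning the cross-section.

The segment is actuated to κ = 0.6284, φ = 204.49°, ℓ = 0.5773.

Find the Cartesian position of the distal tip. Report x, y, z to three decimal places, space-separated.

θ = κ·ℓ = 0.6284 × 0.5773 = 0.36278 rad
ρ = (1 − cos θ)/κ = (1 − 0.93492)/0.6284 = 0.10357
z = sin θ / κ = 0.35487/0.6284 = 0.56472
x = ρ cos φ = 0.10357 × cos(204.49°) = -0.09425
y = ρ sin φ = 0.10357 × sin(204.49°) = -0.04293

-0.094 -0.043 0.565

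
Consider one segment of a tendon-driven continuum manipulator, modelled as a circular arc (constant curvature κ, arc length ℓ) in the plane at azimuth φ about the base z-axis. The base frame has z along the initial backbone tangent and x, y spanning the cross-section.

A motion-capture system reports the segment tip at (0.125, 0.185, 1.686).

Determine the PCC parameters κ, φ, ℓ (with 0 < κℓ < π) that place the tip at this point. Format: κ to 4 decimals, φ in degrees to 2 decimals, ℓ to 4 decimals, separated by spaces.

0.1544 55.95 1.7056

ρ = √(x²+y²) = √(0.125² + 0.185²) = 0.22327
φ = atan2(y, x) mod 360° = atan2(0.185, 0.125) = 55.9541°
|p|² = ρ² + z² = 0.22327² + 1.686² = 2.89245
κ = 2ρ / |p|² = 2×0.22327 / 2.89245 = 0.15438
θ = 2·atan2(ρ, z) = 2·atan2(0.22327, 1.686) = 0.26332 rad
ℓ = θ/κ = 0.26332/0.15438 = 1.70564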